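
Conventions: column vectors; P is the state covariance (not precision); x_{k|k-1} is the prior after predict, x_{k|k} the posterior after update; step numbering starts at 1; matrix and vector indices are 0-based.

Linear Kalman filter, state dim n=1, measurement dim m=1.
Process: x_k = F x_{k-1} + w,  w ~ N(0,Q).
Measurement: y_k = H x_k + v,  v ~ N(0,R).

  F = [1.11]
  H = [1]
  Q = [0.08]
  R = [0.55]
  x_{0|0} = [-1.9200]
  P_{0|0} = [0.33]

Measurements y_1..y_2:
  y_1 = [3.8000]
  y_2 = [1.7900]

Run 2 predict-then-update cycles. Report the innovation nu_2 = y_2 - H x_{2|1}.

innov = [1.0652]

step 1: x^-=[-2.1312]  P^-=[0.4866]  S=[1.0366]  K=[0.4694]  nu=[5.9312]  x^+=[0.6530]  P^+=[0.2582]
step 2: x^-=[0.7248]  P^-=[0.3981]  S=[0.9481]  K=[0.4199]  nu=[1.0652]  x^+=[1.1721]  P^+=[0.2309]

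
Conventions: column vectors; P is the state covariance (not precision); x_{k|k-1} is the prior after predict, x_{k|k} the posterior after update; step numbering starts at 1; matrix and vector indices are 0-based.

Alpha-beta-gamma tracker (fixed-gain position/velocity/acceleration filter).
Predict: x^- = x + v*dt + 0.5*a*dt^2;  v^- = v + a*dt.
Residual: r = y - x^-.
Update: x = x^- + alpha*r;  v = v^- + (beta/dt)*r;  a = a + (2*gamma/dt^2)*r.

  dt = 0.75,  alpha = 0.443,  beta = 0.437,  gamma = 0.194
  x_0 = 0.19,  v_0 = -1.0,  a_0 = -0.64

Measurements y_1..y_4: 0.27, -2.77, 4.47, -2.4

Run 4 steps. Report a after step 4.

a_post = 0.8553

step 1: x_pred=-0.7400  r=1.0100  x^+=-0.2926  v^+=-0.8915  a^+=0.0567
step 2: x_pred=-0.9453  r=-1.8247  x^+=-1.7536  v^+=-1.9122  a^+=-1.2020
step 3: x_pred=-3.5258  r=7.9958  x^+=0.0163  v^+=1.8452  a^+=4.3134
step 4: x_pred=2.6134  r=-5.0134  x^+=0.3924  v^+=2.1591  a^+=0.8553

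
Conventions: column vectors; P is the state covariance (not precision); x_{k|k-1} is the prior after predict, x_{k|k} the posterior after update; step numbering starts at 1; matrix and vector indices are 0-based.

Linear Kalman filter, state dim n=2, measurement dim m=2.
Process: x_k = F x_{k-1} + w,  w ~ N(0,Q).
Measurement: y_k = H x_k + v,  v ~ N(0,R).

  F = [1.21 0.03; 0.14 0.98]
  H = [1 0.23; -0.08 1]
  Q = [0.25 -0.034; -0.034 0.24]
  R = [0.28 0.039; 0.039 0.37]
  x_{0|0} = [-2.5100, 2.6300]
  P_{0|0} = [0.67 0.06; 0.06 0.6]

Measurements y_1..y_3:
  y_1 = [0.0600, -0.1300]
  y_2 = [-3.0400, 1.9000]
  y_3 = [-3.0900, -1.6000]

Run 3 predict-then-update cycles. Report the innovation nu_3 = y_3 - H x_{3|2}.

innov = [-0.2644, -2.6175]

step 1: x^-=[-2.9582, 2.2260]  P^-=[1.2358 0.1685; 0.1685 0.8458]  S=[1.6381 0.3001; 0.3001 1.1968]  K=[0.8044 -0.1435; 0.0988 0.6707]  nu=[2.5062, -2.5927]  x^+=[-0.5702, 0.7346]  P^+=[0.2206 -0.0041; -0.0041 0.2517]
step 2: x^-=[-0.6679, 0.6400]  P^-=[0.5729 0.0059; 0.0059 0.4849]  S=[0.8812 0.1105; 0.1105 0.8577]  K=[0.6682 -0.1326; 0.0635 0.5567]  nu=[-2.5193, 1.2065]  x^+=[-2.5115, 1.1518]  P^+=[0.1838 -0.0083; -0.0083 0.2078]
step 3: x^-=[-3.0043, 0.7772]  P^-=[0.5188 -0.0066; -0.0066 0.4409]  S=[0.8190 0.0924; 0.0924 0.8153]  K=[0.6464 -0.1323; 0.0553 0.5352]  nu=[-0.2644, -2.6175]  x^+=[-2.8290, -0.6383]  P^+=[0.1780 -0.0095; -0.0095 0.1994]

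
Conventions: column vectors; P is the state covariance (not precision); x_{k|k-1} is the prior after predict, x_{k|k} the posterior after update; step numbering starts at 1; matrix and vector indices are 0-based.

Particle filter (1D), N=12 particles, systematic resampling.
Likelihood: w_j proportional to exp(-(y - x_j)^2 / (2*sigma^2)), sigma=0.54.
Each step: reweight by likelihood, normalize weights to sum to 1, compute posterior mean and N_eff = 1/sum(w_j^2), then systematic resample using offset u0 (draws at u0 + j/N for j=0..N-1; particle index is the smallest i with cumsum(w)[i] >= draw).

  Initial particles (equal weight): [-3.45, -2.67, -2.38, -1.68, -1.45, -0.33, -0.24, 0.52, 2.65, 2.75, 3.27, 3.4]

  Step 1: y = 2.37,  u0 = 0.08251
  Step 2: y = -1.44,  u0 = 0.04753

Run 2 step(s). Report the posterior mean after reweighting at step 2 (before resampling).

step 1: w=[0.0000, 0.0000, 0.0000, 0.0000, 0.0000, 0.0000, 0.0000, 0.0014, 0.4225, 0.3773, 0.1205, 0.0784]  mean=2.8183  Neff=2.9284  idx=[8, 8, 8, 8, 8, 9, 9, 9, 9, 10, 10, 11]
step 2: w=[0.1676, 0.1676, 0.1676, 0.1676, 0.1676, 0.0405, 0.0405, 0.0405, 0.0405, 0.0000, 0.0000, 0.0000]  mean=2.6662  Neff=6.8035  idx=[0, 0, 1, 1, 2, 2, 3, 3, 4, 4, 6, 8]

post_mean = 2.6662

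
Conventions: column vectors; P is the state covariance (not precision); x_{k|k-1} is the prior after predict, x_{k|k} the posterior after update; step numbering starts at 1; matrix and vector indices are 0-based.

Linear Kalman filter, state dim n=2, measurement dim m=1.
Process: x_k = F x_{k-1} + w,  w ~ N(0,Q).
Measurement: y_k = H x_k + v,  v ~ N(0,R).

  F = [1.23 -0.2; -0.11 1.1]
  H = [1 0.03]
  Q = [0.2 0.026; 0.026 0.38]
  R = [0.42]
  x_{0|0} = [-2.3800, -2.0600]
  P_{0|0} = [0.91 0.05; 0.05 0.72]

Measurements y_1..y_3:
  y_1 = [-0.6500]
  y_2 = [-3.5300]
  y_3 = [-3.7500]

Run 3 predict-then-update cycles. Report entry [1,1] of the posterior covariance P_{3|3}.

step 1: x^-=[-2.5154, -2.0042]  P^-=[1.5809 -0.1868; -0.1868 1.2501]  S=[1.9909]  K=[0.7913; -0.0750]  nu=[1.9255]  x^+=[-0.9918, -2.1486]  P^+=[0.3344 -0.0687; -0.0687 1.2389]
step 2: x^-=[-0.7902, -2.2543]  P^-=[0.7892 -0.3862; -0.3862 1.8998]  S=[1.1878]  K=[0.6547; -0.2772]  nu=[-2.6722]  x^+=[-2.5397, -1.5137]  P^+=[0.2801 -0.1707; -0.1707 1.8085]
step 3: x^-=[-2.8211, -1.3857]  P^-=[0.7801 -0.6444; -0.6444 2.6130]  S=[1.1638]  K=[0.6537; -0.4864]  nu=[-0.8873]  x^+=[-3.4011, -0.9541]  P^+=[0.2828 -0.2744; -0.2744 2.3377]

P_post[1,1] = 2.3377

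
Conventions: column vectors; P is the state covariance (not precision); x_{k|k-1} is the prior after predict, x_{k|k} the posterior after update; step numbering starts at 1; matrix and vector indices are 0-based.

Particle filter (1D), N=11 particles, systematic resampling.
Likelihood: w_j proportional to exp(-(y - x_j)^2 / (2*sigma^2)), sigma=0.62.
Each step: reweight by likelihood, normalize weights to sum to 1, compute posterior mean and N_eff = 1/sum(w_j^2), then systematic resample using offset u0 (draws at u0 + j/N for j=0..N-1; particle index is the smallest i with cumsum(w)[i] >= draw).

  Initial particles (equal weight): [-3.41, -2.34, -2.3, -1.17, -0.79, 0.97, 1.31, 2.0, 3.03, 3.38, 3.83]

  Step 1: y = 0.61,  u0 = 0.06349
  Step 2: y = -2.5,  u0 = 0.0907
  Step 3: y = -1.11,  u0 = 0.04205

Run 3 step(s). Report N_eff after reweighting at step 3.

step 1: w=[0.0000, 0.0000, 0.0000, 0.0105, 0.0504, 0.5453, 0.3412, 0.0523, 0.0003, 0.0000, 0.0000]  mean=1.0294  Neff=2.3860  idx=[5, 5, 5, 5, 5, 5, 6, 6, 6, 6, 7]
step 2: w=[0.1623, 0.1623, 0.1623, 0.1623, 0.1623, 0.1623, 0.0065, 0.0065, 0.0065, 0.0065, 0.0000]  mean=0.9788  Neff=6.3174  idx=[0, 1, 1, 2, 2, 3, 3, 4, 5, 5, 9]
step 3: w=[0.0987, 0.0987, 0.0987, 0.0987, 0.0987, 0.0987, 0.0987, 0.0987, 0.0987, 0.0987, 0.0135]  mean=0.9746  Neff=10.2561  idx=[0, 1, 2, 3, 4, 5, 5, 6, 7, 8, 9]

N_eff = 10.2561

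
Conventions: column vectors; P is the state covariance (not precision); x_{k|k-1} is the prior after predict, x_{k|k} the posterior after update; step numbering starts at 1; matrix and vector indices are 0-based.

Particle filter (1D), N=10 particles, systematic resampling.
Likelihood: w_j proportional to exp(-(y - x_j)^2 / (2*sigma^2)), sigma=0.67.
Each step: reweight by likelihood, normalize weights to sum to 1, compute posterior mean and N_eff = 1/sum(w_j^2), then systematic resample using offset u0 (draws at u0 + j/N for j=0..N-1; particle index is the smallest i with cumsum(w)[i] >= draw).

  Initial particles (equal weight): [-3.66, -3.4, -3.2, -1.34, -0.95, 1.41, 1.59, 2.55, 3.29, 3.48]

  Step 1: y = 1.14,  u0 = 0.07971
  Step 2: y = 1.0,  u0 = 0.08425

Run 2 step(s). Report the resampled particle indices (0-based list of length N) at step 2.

step 1: w=[0.0000, 0.0000, 0.0000, 0.0006, 0.0042, 0.4994, 0.4323, 0.0592, 0.0031, 0.0012]  mean=1.5523  Neff=2.2735  idx=[5, 5, 5, 5, 5, 6, 6, 6, 6, 7]
step 2: w=[0.1197, 0.1197, 0.1197, 0.1197, 0.1197, 0.0979, 0.0979, 0.0979, 0.0979, 0.0099]  mean=1.4918  Neff=9.0857  idx=[0, 1, 2, 3, 4, 4, 5, 6, 7, 8]

resampled_idx = [0, 1, 2, 3, 4, 4, 5, 6, 7, 8]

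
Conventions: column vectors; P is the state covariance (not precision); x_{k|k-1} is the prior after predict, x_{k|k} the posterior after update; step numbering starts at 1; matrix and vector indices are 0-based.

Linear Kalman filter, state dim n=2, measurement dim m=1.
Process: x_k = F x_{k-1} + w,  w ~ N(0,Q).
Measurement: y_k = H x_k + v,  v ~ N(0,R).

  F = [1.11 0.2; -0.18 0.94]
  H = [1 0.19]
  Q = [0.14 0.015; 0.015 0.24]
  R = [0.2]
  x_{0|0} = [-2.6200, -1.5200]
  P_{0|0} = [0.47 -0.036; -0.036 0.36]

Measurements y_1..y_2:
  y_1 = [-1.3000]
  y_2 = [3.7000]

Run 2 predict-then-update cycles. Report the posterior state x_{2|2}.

x_post = [1.4594, 0.9918]

step 1: x^-=[-3.2122, -0.9572]  P^-=[0.7175 -0.0475; -0.0475 0.5855]  S=[0.9206]  K=[0.7696; 0.0693]  nu=[2.0941]  x^+=[-1.6006, -0.8122]  P^+=[0.1723 -0.0966; -0.0966 0.5811]
step 2: x^-=[-1.9391, -0.4753]  P^-=[0.3326 -0.0074; -0.0074 0.7917]  S=[0.5584]  K=[0.5932; 0.2561]  nu=[5.7294]  x^+=[1.4594, 0.9918]  P^+=[0.1362 -0.0923; -0.0923 0.7551]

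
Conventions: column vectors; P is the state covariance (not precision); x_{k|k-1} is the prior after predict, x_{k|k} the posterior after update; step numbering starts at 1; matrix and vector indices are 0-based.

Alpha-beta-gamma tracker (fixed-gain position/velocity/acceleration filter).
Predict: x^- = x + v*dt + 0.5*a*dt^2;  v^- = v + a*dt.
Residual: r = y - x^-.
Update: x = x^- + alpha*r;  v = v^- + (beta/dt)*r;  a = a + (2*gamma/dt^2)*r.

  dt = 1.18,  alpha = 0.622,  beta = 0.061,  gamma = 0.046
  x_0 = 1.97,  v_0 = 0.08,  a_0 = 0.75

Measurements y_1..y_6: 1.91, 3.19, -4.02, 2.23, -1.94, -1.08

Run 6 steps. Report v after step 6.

v_post = 1.0539

step 1: x_pred=2.5865  r=-0.6765  x^+=2.1657  v^+=0.9300  a^+=0.7053
step 2: x_pred=3.7542  r=-0.5642  x^+=3.4033  v^+=1.7331  a^+=0.6680
step 3: x_pred=5.9134  r=-9.9334  x^+=-0.2652  v^+=2.0079  a^+=0.0117
step 4: x_pred=2.1123  r=0.1177  x^+=2.1855  v^+=2.0278  a^+=0.0195
step 5: x_pred=4.5918  r=-6.5318  x^+=0.5290  v^+=1.7131  a^+=-0.4121
step 6: x_pred=2.2635  r=-3.3435  x^+=0.1839  v^+=1.0539  a^+=-0.6330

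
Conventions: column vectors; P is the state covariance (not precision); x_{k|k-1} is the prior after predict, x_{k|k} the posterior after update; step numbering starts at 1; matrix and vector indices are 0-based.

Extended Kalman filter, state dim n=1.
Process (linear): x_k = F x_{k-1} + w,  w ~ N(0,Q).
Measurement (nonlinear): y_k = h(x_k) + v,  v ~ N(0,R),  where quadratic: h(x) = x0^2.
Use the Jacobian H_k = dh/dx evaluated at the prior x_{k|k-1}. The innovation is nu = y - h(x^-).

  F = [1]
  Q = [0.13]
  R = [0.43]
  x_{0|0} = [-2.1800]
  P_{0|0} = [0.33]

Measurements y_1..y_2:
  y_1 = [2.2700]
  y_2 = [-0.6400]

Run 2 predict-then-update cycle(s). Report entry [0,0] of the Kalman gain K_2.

step 1: x^-=[-2.1800]  P^-=[0.4600]  H_jac=[-4.3600]  S=[9.1744]  K=[-0.2186]  nu=[-2.4824]  x^+=[-1.6373]  P^+=[0.0216]
step 2: x^-=[-1.6373]  P^-=[0.1516]  H_jac=[-3.2747]  S=[2.0552]  K=[-0.2415]  nu=[-3.3208]  x^+=[-0.8354]  P^+=[0.0317]

K[0,0] = -0.2415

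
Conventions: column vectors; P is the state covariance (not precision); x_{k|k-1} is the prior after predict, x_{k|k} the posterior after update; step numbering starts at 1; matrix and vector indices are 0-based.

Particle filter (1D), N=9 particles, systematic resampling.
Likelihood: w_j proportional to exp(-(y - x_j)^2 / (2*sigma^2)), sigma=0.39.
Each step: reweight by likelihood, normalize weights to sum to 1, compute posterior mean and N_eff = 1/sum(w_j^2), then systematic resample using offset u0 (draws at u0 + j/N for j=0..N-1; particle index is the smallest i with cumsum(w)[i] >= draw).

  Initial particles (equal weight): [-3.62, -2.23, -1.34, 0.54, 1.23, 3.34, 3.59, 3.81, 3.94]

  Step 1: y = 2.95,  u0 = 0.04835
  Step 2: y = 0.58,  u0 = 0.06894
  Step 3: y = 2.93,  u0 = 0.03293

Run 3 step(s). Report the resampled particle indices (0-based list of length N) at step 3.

resampled_idx = [0, 1, 2, 3, 4, 5, 6, 7, 8]

step 1: w=[0.0000, 0.0000, 0.0000, 0.0000, 0.0001, 0.6099, 0.2616, 0.0884, 0.0401]  mean=3.4709  Neff=2.2233  idx=[5, 5, 5, 5, 5, 5, 6, 6, 7]
step 2: w=[0.1662, 0.1662, 0.1662, 0.1662, 0.1662, 0.1662, 0.0014, 0.0014, 0.0000]  mean=3.3407  Neff=6.0350  idx=[0, 1, 1, 2, 3, 3, 4, 5, 5]
step 3: w=[0.1111, 0.1111, 0.1111, 0.1111, 0.1111, 0.1111, 0.1111, 0.1111, 0.1111]  mean=3.3400  Neff=9.0000  idx=[0, 1, 2, 3, 4, 5, 6, 7, 8]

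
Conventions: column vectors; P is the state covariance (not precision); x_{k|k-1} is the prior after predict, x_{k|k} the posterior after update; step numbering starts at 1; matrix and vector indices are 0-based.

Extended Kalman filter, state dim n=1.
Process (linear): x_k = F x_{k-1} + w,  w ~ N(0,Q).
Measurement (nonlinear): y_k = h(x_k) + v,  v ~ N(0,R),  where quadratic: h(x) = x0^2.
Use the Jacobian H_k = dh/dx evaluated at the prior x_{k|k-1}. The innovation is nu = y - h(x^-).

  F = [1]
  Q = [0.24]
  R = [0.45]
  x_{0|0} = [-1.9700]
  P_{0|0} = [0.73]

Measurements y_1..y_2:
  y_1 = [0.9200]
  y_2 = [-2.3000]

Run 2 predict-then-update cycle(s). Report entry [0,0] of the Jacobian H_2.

step 1: x^-=[-1.9700]  P^-=[0.9700]  H_jac=[-3.9400]  S=[15.5079]  K=[-0.2464]  nu=[-2.9609]  x^+=[-1.2403]  P^+=[0.0281]
step 2: x^-=[-1.2403]  P^-=[0.2681]  H_jac=[-2.4806]  S=[2.1000]  K=[-0.3167]  nu=[-3.8384]  x^+=[-0.0245]  P^+=[0.0575]

H_jac[0,0] = -2.4806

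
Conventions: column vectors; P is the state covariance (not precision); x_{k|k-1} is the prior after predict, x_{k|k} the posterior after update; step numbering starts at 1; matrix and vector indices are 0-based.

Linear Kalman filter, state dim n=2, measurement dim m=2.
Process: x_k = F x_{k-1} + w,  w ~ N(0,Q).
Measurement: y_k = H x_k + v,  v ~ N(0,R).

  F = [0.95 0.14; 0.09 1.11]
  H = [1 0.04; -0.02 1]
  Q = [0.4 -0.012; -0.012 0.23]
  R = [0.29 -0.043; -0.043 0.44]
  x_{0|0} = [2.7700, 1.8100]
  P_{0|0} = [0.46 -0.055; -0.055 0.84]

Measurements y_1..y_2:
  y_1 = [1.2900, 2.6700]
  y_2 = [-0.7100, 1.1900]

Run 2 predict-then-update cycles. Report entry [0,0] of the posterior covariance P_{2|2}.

step 1: x^-=[2.8849, 2.2584]  P^-=[0.8170 0.0992; 0.0992 1.2577]  S=[1.1169 0.0901; 0.0901 1.6941]  K=[0.7342 0.0099; 0.0744 0.7373]  nu=[-1.6852, 0.4693]  x^+=[1.6522, 2.4791]  P^+=[0.2134 -0.0230; -0.0230 0.3208]
step 2: x^-=[1.9167, 2.9005]  P^-=[0.5928 0.0316; 0.0316 0.6223]  S=[0.8863 0.0016; 0.0016 1.0613]  K=[0.6702 0.0176; 0.0627 0.5857]  nu=[-2.7427, -1.6721]  x^+=[0.0491, 1.7492]  P^+=[0.1943 -0.0172; -0.0172 0.2547]

P_post[0,0] = 0.1943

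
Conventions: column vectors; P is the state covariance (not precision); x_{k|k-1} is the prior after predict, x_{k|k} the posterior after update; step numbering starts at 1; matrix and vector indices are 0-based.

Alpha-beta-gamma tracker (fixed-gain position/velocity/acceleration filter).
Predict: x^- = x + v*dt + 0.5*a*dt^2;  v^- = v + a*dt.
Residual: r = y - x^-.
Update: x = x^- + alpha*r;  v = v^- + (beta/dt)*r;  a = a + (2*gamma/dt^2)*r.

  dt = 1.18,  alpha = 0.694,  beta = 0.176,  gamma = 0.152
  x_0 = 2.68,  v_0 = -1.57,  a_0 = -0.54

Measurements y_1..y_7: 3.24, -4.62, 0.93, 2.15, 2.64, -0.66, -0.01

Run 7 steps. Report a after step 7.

step 1: x_pred=0.4515  r=2.7885  x^+=2.3867  v^+=-1.7913  a^+=0.0688
step 2: x_pred=0.3209  r=-4.9409  x^+=-3.1081  v^+=-2.4470  a^+=-1.0099
step 3: x_pred=-6.6987  r=7.6287  x^+=-1.4044  v^+=-2.5009  a^+=0.6556
step 4: x_pred=-3.8990  r=6.0490  x^+=0.2990  v^+=-0.8250  a^+=1.9763
step 5: x_pred=0.7014  r=1.9386  x^+=2.0468  v^+=1.7962  a^+=2.3996
step 6: x_pred=5.8368  r=-6.4968  x^+=1.3280  v^+=3.6586  a^+=0.9811
step 7: x_pred=6.3282  r=-6.3382  x^+=1.9295  v^+=3.8710  a^+=-0.4027

a_post = -0.4027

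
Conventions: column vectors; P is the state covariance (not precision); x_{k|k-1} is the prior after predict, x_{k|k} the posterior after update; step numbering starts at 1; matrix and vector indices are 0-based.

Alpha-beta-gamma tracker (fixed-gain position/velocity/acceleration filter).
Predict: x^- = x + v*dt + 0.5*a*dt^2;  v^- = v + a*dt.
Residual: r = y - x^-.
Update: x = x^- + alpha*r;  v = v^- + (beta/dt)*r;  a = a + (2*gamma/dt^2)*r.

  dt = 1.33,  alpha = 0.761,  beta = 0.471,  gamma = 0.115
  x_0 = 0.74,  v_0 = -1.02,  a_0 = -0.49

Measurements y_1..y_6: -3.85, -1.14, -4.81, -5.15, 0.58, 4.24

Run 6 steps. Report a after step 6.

a_post = 1.4067

step 1: x_pred=-1.0500  r=-2.8000  x^+=-3.1808  v^+=-2.6633  a^+=-0.8541
step 2: x_pred=-7.4783  r=6.3383  x^+=-2.6549  v^+=-1.5546  a^+=-0.0299
step 3: x_pred=-4.7489  r=-0.0611  x^+=-4.7954  v^+=-1.6160  a^+=-0.0379
step 4: x_pred=-6.9782  r=1.8282  x^+=-5.5869  v^+=-1.0190  a^+=0.1998
step 5: x_pred=-6.7654  r=7.3454  x^+=-1.1756  v^+=1.8481  a^+=1.1549
step 6: x_pred=2.3039  r=1.9361  x^+=3.7773  v^+=4.0698  a^+=1.4067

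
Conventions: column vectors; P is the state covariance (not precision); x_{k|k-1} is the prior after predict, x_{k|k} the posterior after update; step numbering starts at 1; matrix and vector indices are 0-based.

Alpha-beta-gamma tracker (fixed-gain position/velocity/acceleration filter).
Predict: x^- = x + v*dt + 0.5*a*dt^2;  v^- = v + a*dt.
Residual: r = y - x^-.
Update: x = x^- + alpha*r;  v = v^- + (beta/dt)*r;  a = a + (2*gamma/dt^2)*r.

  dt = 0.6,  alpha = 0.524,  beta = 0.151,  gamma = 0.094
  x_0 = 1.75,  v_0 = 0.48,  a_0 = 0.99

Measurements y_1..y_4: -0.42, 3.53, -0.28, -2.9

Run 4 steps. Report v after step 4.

step 1: x_pred=2.2162  r=-2.6362  x^+=0.8348  v^+=0.4106  a^+=-0.3867
step 2: x_pred=1.0116  r=2.5184  x^+=2.3312  v^+=0.8124  a^+=0.9285
step 3: x_pred=2.9858  r=-3.2658  x^+=1.2745  v^+=0.5476  a^+=-0.7770
step 4: x_pred=1.4632  r=-4.3632  x^+=-0.8231  v^+=-1.0167  a^+=-3.0555

v_post = -1.0167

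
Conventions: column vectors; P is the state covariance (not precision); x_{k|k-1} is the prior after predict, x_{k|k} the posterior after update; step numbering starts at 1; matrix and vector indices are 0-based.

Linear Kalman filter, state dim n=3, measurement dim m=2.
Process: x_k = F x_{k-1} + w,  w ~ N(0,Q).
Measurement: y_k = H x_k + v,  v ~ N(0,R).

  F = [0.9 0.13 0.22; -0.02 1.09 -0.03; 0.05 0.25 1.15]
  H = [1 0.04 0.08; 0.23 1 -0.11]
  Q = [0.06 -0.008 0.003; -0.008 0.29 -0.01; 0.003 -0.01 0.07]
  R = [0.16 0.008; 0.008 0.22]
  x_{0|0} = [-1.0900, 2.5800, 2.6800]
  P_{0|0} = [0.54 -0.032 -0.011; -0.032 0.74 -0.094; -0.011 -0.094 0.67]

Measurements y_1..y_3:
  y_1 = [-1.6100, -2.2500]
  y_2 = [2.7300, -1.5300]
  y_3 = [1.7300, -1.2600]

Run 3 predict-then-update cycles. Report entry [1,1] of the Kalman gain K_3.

K[1,1] = 0.6789

step 1: x^-=[-0.0560, 2.7536, 3.6725]  P^-=[0.5251 0.0296 0.1827; 0.0296 1.1775 0.0496; 0.1827 0.0496 0.9476]  S=[0.7250 0.1844; 0.1844 1.4302]  K=[0.7475 -0.0053; -0.1018 0.8374; 0.3738 -0.0570]  nu=[-1.9579, -4.5867]  x^+=[-1.4952, -0.8880, 3.2022]  P^+=[0.1215 -0.0245 -0.0121; -0.0245 0.1986 0.0867; -0.0121 0.0867 0.8494]
step 2: x^-=[-0.7566, -1.0341, 3.3857]  P^-=[0.1973 0.0092 0.2293; 0.0092 0.5221 0.1217; 0.2293 0.1217 1.2539]  S=[0.4044 0.0608; 0.0608 0.7336]  K=[0.5349 -0.0042; -0.0061 0.6969; 0.8299 -0.0189]  nu=[3.2571, 0.0506]  x^+=[0.9853, -1.0189, 6.0879]  P^+=[0.0819 -0.0099 0.0505; -0.0099 0.1664 0.0983; 0.0505 0.0983 0.9771]
step 3: x^-=[2.0937, -1.3129, 6.7956]  P^-=[0.1998 0.0195 0.3300; 0.0195 0.4826 0.1223; 0.3300 0.1223 1.4349]  S=[0.4248 0.0594; 0.0594 0.6959]  K=[0.5347 -0.0037; 0.0196 0.6789; 1.0629 -0.0326]  nu=[-0.8548, 0.3189]  x^+=[1.6355, -1.1132, 5.8766]  P^+=[0.0785 -0.0047 0.0897; -0.0047 0.1601 0.0861; 0.0897 0.0861 0.9583]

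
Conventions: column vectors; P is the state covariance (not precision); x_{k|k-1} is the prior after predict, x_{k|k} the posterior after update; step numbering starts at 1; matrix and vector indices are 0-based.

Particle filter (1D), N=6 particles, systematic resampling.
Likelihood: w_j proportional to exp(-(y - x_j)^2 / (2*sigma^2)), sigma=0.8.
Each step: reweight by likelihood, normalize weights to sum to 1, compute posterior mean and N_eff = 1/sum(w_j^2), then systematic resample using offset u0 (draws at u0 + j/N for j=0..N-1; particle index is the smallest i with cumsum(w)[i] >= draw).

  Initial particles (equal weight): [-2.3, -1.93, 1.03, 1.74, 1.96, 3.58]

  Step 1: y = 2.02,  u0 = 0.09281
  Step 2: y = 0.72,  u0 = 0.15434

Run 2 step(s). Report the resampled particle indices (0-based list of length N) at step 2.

resampled_idx = [0, 0, 1, 2, 4, 5]

step 1: w=[0.0000, 0.0000, 0.1822, 0.3685, 0.3907, 0.0585]  mean=1.8043  Neff=3.0759  idx=[2, 3, 3, 4, 4, 4]
step 2: w=[0.3414, 0.1633, 0.1633, 0.1107, 0.1107, 0.1107]  mean=1.5707  Neff=4.8399  idx=[0, 0, 1, 2, 4, 5]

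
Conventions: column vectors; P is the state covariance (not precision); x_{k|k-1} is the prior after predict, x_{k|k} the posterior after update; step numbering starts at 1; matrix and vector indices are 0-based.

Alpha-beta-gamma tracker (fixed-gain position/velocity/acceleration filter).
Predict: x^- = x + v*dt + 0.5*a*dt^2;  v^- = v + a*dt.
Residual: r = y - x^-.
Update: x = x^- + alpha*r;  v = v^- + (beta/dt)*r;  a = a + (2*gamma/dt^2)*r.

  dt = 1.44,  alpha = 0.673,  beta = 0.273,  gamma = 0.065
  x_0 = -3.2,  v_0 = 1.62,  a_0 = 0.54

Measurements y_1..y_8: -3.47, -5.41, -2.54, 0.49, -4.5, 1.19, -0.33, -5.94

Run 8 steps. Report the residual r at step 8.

step 1: x_pred=-0.3073  r=-3.1627  x^+=-2.4358  v^+=1.7980  a^+=0.3417
step 2: x_pred=0.5076  r=-5.9176  x^+=-3.4749  v^+=1.1682  a^+=-0.0293
step 3: x_pred=-1.8231  r=-0.7169  x^+=-2.3056  v^+=0.9901  a^+=-0.0742
step 4: x_pred=-0.9567  r=1.4467  x^+=0.0169  v^+=1.1575  a^+=0.0165
step 5: x_pred=1.7009  r=-6.2009  x^+=-2.4723  v^+=0.0057  a^+=-0.3723
step 6: x_pred=-2.8501  r=4.0401  x^+=-0.1311  v^+=0.2356  a^+=-0.1190
step 7: x_pred=0.0847  r=-0.4147  x^+=-0.1944  v^+=-0.0144  a^+=-0.1450
step 8: x_pred=-0.3654  r=-5.5746  x^+=-4.1171  v^+=-1.2800  a^+=-0.4945

resid = -5.5746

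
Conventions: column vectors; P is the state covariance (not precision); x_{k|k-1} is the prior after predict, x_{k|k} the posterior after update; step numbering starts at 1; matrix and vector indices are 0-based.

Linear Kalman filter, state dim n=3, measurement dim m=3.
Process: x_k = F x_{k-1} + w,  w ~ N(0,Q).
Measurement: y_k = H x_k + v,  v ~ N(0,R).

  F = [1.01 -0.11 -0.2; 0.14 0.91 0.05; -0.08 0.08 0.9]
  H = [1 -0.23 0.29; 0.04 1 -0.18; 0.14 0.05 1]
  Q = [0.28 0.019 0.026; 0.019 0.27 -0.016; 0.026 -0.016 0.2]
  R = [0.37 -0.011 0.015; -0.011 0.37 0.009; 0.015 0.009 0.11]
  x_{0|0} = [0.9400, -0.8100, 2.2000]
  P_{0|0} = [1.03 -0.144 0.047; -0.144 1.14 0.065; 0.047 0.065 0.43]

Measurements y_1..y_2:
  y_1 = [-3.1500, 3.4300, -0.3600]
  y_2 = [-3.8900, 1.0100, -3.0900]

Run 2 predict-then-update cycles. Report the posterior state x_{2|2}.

x_post = [-2.8016, 1.2462, -1.8291]

step 1: x^-=[0.5985, -0.4955, 1.8400]  P^-=[1.3776 -0.0950 -0.1216; -0.0950 1.2052 0.1429; -0.1216 0.1429 0.5666]  S=[1.8131 -0.2890 0.1993; -0.2890 1.5384 0.1013; 0.1993 0.1013 0.6856]  K=[0.7930 0.1475 -0.1553; -0.0865 0.7352 0.1935; -0.0957 -0.0504 0.8474]  nu=[-4.3961, 4.2328, -2.2590]  x^+=[-1.9125, 2.5597, 0.1335]  P^+=[0.3088 0.0234 -0.0483; 0.0234 0.2755 0.0095; -0.0483 0.0095 0.0976]
step 2: x^-=[-2.2399, 2.0683, 0.4779]  P^-=[0.6170 0.0524 -0.0626; 0.0524 0.5106 0.0055; -0.0626 0.0055 0.2908]  S=[0.9773 -0.0547 0.1145; -0.0547 0.8941 -0.0024; 0.1145 -0.0024 0.3980]  K=[0.6211 0.1365 -0.1115; -0.0463 0.5698 0.1132; -0.0676 -0.0574 0.7286]  nu=[-1.3130, -0.8827, -3.3577]  x^+=[-2.8016, 1.2462, -1.8291]  P^+=[0.2434 0.0262 -0.0371; 0.0262 0.2118 0.0026; -0.0371 0.0026 0.0837]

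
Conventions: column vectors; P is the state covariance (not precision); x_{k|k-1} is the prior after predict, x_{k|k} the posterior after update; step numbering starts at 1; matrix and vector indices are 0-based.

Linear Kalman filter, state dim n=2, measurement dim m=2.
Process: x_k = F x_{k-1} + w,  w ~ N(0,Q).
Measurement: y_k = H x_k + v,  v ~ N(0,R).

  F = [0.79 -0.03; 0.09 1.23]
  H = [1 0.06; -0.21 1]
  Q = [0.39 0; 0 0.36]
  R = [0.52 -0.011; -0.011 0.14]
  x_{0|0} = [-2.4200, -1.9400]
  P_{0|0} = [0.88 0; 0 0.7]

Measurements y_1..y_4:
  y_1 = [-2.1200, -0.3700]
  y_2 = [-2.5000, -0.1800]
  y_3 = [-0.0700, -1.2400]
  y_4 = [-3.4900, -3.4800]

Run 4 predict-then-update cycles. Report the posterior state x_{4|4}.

step 1: x^-=[-1.8536, -2.6040]  P^-=[0.9398 0.0367; 0.0367 1.4262]  S=[1.4694 -0.0865; -0.0865 1.5922]  K=[0.6372 -0.0663; 0.1361 0.8983]  nu=[-0.1102, 1.8447]  x^+=[-2.0460, -0.9619]  P^+=[0.3289 0.0528; 0.0528 0.1353]
step 2: x^-=[-1.5875, -1.3673]  P^-=[0.5929 0.0695; 0.0695 0.5791]  S=[1.1233 -0.0321; -0.0321 0.7161]  K=[0.5300 -0.0530; 0.1155 0.7935]  nu=[-0.8305, 0.8539]  x^+=[-2.0729, -0.7856]  P^+=[0.2735 0.0442; 0.0442 0.1191]
step 3: x^-=[-1.6140, -1.1528]  P^-=[0.5587 0.0579; 0.0579 0.5522]  S=[1.0877 -0.0381; -0.0381 0.6925]  K=[0.5149 -0.0576; 0.1112 0.7859]  nu=[1.6132, -0.4261]  x^+=[-0.7589, -1.3084]  P^+=[0.2658 0.0421; 0.0421 0.1176]
step 4: x^-=[-0.5603, -1.6776]  P^-=[0.5540 0.0554; 0.0554 0.5495]  S=[1.0826 -0.0397; -0.0397 0.6906]  K=[0.5126 -0.0588; 0.1104 0.7851]  nu=[-2.8291, -1.9200]  x^+=[-1.8976, -3.4973]  P^+=[0.2647 0.0417; 0.0417 0.1175]

x_post = [-1.8976, -3.4973]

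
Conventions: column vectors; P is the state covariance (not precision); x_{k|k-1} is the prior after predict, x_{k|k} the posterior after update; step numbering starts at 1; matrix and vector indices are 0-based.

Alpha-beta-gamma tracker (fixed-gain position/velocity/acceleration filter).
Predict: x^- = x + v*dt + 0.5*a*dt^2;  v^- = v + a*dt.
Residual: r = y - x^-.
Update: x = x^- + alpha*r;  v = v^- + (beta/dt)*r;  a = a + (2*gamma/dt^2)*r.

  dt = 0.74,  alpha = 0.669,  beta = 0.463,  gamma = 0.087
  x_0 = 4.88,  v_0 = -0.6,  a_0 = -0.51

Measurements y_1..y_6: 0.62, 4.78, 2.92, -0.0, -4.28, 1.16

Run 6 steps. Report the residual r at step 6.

step 1: x_pred=4.2964  r=-3.6764  x^+=1.8369  v^+=-3.2776  a^+=-1.6782
step 2: x_pred=-1.0480  r=5.8280  x^+=2.8509  v^+=-0.8730  a^+=0.1737
step 3: x_pred=2.2525  r=0.6675  x^+=2.6990  v^+=-0.3268  a^+=0.3858
step 4: x_pred=2.5629  r=-2.5629  x^+=0.8483  v^+=-1.6448  a^+=-0.4285
step 5: x_pred=-0.4862  r=-3.7938  x^+=-3.0242  v^+=-4.3356  a^+=-1.6340
step 6: x_pred=-6.6800  r=7.8400  x^+=-1.4350  v^+=-0.6395  a^+=0.8571

resid = 7.8400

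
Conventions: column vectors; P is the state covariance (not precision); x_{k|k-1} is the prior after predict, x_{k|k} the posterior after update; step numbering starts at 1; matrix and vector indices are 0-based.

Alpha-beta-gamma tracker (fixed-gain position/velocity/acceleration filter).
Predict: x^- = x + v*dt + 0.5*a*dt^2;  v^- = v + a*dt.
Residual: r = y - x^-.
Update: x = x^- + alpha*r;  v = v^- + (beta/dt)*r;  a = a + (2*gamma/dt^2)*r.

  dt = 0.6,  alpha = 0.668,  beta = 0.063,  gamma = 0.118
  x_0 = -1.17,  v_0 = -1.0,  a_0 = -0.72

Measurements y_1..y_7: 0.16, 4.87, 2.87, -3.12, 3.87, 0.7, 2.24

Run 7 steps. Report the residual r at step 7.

resid = -1.1276

step 1: x_pred=-1.8996  r=2.0596  x^+=-0.5238  v^+=-1.2157  a^+=0.6302
step 2: x_pred=-1.1398  r=6.0098  x^+=2.8747  v^+=-0.2066  a^+=4.5699
step 3: x_pred=3.5734  r=-0.7034  x^+=3.1035  v^+=2.4615  a^+=4.1088
step 4: x_pred=5.3200  r=-8.4400  x^+=-0.3179  v^+=4.0406  a^+=-1.4241
step 5: x_pred=1.8501  r=2.0199  x^+=3.1994  v^+=3.3983  a^+=-0.0999
step 6: x_pred=5.2204  r=-4.5204  x^+=2.2008  v^+=2.8637  a^+=-3.0633
step 7: x_pred=3.3676  r=-1.1276  x^+=2.6144  v^+=0.9073  a^+=-3.8025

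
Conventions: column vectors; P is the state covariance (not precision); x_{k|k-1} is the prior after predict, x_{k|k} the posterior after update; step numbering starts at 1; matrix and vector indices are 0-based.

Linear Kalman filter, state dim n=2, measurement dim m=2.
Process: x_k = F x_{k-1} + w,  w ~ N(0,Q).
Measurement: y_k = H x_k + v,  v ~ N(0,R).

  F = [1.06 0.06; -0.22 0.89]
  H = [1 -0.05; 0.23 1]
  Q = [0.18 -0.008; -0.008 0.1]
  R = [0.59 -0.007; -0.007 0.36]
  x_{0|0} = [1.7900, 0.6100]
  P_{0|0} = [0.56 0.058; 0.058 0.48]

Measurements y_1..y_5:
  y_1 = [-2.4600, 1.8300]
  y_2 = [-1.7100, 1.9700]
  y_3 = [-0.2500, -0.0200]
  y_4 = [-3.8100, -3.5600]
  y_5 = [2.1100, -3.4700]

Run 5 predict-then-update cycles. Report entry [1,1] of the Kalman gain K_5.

K[1,1] = 0.3891

step 1: x^-=[1.9340, 0.1491]  P^-=[0.8183 -0.0590; -0.0590 0.4846]  S=[1.4154 0.0987; 0.0987 0.8607]  K=[0.5744 0.0843; -0.0977 0.5584]  nu=[-4.3865, 1.2361]  x^+=[-0.4812, 1.2681]  P^+=[0.3357 -0.0509; -0.0509 0.2134]
step 2: x^-=[-0.4340, 1.2345]  P^-=[0.5515 -0.1222; -0.1222 0.3052]  S=[1.1545 -0.0162; -0.0162 0.6382]  K=[0.4833 0.0195; -0.1130 0.4314]  nu=[-1.2142, 0.8354]  x^+=[-1.0045, 1.7320]  P^+=[0.2819 -0.0612; -0.0612 0.1702]
step 3: x^-=[-0.9609, 1.7625]  P^-=[0.4896 -0.1216; -0.1216 0.2724]  S=[1.0925 -0.0282; -0.0282 0.6024]  K=[0.4539 0.0063; -0.1134 0.4005]  nu=[0.7990, -1.5615]  x^+=[-0.6081, 1.0465]  P^+=[0.2647 -0.0618; -0.0618 0.1592]
step 4: x^-=[-0.5818, 1.0652]  P^-=[0.4701 -0.1187; -0.1187 0.2631]  S=[1.0726 -0.0293; -0.0293 0.5934]  K=[0.4439 0.0042; -0.1122 0.3918]  nu=[-3.1749, -4.4914]  x^+=[-2.0099, -0.3384]  P^+=[0.2588 -0.0611; -0.0611 0.1559]
step 5: x^-=[-2.1508, 0.1410]  P^-=[0.4636 -0.1169; -0.1169 0.2600]  S=[1.0659 -0.0289; -0.0289 0.5907]  K=[0.4405 0.0042; -0.1113 0.3891]  nu=[4.2679, -3.1163]  x^+=[-0.2838, -1.5466]  P^+=[0.2568 -0.0607; -0.0607 0.1548]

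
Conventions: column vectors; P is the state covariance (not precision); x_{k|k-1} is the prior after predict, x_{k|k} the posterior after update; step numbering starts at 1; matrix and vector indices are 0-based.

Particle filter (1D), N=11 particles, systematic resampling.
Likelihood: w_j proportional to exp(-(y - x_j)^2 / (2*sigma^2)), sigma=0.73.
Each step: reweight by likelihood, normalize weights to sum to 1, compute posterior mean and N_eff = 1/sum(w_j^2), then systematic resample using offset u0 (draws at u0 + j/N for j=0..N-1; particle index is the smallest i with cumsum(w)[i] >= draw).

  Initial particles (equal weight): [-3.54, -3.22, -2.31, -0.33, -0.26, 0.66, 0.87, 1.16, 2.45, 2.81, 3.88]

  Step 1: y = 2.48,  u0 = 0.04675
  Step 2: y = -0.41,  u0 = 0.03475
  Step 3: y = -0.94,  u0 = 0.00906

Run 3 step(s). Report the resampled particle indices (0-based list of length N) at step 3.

step 1: w=[0.0000, 0.0000, 0.0000, 0.0003, 0.0004, 0.0187, 0.0368, 0.0816, 0.4181, 0.3778, 0.0665]  mean=2.4826  Neff=3.0279  idx=[6, 7, 8, 8, 8, 8, 9, 9, 9, 9, 10]
step 2: w=[0.6802, 0.3132, 0.0015, 0.0015, 0.0015, 0.0015, 0.0002, 0.0002, 0.0002, 0.0002, 0.0000]  mean=0.9716  Neff=1.7834  idx=[0, 0, 0, 0, 0, 0, 0, 0, 1, 1, 1]
step 3: w=[0.1107, 0.1107, 0.1107, 0.1107, 0.1107, 0.1107, 0.1107, 0.1107, 0.0382, 0.0382, 0.0382]  mean=0.9032  Neff=9.7684  idx=[0, 0, 1, 2, 3, 4, 5, 5, 6, 7, 8]

resampled_idx = [0, 0, 1, 2, 3, 4, 5, 5, 6, 7, 8]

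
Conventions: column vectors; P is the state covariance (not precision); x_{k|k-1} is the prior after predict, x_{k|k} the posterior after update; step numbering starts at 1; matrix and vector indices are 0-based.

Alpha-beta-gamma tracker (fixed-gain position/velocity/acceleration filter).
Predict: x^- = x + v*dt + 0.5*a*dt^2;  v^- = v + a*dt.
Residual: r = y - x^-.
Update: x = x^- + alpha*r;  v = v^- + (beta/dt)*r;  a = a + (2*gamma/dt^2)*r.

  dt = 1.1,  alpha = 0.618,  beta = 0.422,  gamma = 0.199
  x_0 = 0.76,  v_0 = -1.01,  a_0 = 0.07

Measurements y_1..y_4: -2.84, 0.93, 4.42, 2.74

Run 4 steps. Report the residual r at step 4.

step 1: x_pred=-0.3087  r=-2.5313  x^+=-1.8730  v^+=-1.9041  a^+=-0.7626
step 2: x_pred=-4.4289  r=5.3589  x^+=-1.1171  v^+=-0.6871  a^+=1.0001
step 3: x_pred=-1.2679  r=5.6879  x^+=2.2472  v^+=2.5950  a^+=2.8710
step 4: x_pred=6.8387  r=-4.0987  x^+=4.3057  v^+=4.1807  a^+=1.5228

resid = -4.0987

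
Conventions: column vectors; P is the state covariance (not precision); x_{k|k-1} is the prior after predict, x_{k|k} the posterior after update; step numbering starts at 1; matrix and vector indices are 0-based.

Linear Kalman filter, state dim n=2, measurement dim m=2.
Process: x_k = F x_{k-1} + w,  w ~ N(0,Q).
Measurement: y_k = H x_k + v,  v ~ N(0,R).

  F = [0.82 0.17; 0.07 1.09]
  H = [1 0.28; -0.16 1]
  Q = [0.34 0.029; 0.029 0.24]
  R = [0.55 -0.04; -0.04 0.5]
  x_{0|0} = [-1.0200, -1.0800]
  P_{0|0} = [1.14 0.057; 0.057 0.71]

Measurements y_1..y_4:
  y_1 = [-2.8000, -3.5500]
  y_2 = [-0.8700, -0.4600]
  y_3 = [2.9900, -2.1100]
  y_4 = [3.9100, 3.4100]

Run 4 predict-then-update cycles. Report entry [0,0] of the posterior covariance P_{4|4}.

step 1: x^-=[-1.0200, -1.2486]  P^-=[1.1429 0.2776; 0.2776 1.0978]  S=[1.9345 0.3497; 0.3497 1.5383]  K=[0.6464 -0.0854; 0.1863 0.6425]  nu=[-1.4304, -2.4646]  x^+=[-1.7343, -3.0985]  P^+=[0.3619 -0.0106; -0.0106 0.3121]
step 2: x^-=[-1.9488, -3.4987]  P^-=[0.5894 0.0980; 0.0980 0.6109]  S=[1.2422 0.1303; 0.1303 1.0947]  K=[0.5025 -0.0565; 0.1615 0.5245]  nu=[2.0585, 2.7269]  x^+=[-1.0684, -1.7358]  P^+=[0.2796 -0.0036; -0.0036 0.2552]
step 3: x^-=[-1.1712, -1.9668]  P^-=[0.5344 0.0891; 0.0891 0.5441]  S=[1.1770 0.1119; 0.1119 1.0292]  K=[0.4799 -0.0487; 0.1578 0.4976]  nu=[4.7119, -0.3306]  x^+=[1.1061, -1.3877]  P^+=[0.2662 -0.0010; -0.0010 0.2423]
step 4: x^-=[0.6711, -1.4352]  P^-=[0.5257 0.0883; 0.0883 0.5291]  S=[1.1666 0.1084; 0.1084 1.0143]  K=[0.4761 -0.0467; 0.1571 0.4909]  nu=[3.6408, 4.9526]  x^+=[2.1731, 1.5679]  P^+=[0.2638 -0.0002; -0.0002 0.2391]

P_post[0,0] = 0.2638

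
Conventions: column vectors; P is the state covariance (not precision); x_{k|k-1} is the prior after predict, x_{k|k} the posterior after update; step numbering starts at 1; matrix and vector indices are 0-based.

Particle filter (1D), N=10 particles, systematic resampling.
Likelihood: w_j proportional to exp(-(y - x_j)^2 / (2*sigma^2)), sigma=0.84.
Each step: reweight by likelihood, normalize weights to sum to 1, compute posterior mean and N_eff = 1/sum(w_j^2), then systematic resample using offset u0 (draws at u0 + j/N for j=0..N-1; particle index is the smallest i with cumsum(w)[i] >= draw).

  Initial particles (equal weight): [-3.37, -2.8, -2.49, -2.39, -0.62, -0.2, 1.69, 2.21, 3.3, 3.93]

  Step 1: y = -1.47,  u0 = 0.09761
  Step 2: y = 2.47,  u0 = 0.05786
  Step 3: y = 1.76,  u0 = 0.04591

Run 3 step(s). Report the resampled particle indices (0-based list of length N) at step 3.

step 1: w=[0.0335, 0.1236, 0.2072, 0.2377, 0.2595, 0.1381, 0.0004, 0.0000, 0.0000, 0.0000]  mean=-1.7309  Neff=4.9448  idx=[1, 2, 2, 3, 3, 3, 4, 4, 5, 5]
step 2: w=[0.0000, 0.0000, 0.0000, 0.0000, 0.0000, 0.0000, 0.0763, 0.0763, 0.4237, 0.4237]  mean=-0.2641  Neff=2.6978  idx=[6, 8, 8, 8, 8, 8, 9, 9, 9, 9]
step 3: w=[0.0296, 0.1078, 0.1078, 0.1078, 0.1078, 0.1078, 0.1078, 0.1078, 0.1078, 0.1078]  mean=-0.2124  Neff=9.4785  idx=[1, 2, 3, 3, 4, 5, 6, 7, 8, 9]

resampled_idx = [1, 2, 3, 3, 4, 5, 6, 7, 8, 9]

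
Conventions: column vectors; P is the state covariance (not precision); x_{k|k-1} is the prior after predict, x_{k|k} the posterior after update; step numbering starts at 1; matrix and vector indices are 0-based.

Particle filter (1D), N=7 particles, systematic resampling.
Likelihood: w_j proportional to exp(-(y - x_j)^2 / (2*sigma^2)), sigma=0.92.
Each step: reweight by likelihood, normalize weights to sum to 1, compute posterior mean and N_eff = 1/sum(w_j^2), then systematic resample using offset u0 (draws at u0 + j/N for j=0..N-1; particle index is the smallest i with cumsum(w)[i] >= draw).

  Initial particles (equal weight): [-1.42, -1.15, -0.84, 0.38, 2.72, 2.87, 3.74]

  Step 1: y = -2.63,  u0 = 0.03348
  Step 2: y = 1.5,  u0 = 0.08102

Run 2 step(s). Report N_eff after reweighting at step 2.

step 1: w=[0.4950, 0.3223, 0.1771, 0.0056, 0.0000, 0.0000, 0.0000]  mean=-1.2202  Neff=2.6293  idx=[0, 0, 0, 0, 1, 1, 2]
step 2: w=[0.0670, 0.0670, 0.0670, 0.0670, 0.1629, 0.1629, 0.4062]  mean=-1.0964  Neff=4.2366  idx=[1, 3, 4, 5, 6, 6, 6]

N_eff = 4.2366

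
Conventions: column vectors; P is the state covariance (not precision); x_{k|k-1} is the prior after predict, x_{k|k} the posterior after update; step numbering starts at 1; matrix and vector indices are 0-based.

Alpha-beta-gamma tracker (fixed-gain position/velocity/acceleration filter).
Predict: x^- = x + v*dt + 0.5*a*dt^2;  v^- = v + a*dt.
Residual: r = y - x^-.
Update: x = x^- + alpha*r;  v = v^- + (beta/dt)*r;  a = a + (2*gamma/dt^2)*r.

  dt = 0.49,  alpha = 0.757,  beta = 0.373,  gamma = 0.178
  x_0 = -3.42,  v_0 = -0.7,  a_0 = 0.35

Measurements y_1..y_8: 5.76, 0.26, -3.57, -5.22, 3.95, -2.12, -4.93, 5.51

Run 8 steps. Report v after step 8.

v_post = 5.6520

step 1: x_pred=-3.7210  r=9.4810  x^+=3.4561  v^+=6.6887  a^+=14.4076
step 2: x_pred=8.4632  r=-8.2032  x^+=2.2534  v^+=7.5039  a^+=2.2446
step 3: x_pred=6.1998  r=-9.7698  x^+=-1.1959  v^+=1.1668  a^+=-12.2412
step 4: x_pred=-2.0938  r=-3.1262  x^+=-4.4603  v^+=-7.2111  a^+=-16.8765
step 5: x_pred=-10.0198  r=13.9698  x^+=0.5553  v^+=-4.8465  a^+=3.8368
step 6: x_pred=-1.3588  r=-0.7612  x^+=-1.9350  v^+=-3.5459  a^+=2.7082
step 7: x_pred=-3.3474  r=-1.5826  x^+=-4.5454  v^+=-3.4236  a^+=0.3616
step 8: x_pred=-6.1796  r=11.6896  x^+=2.6694  v^+=5.6520  a^+=17.6939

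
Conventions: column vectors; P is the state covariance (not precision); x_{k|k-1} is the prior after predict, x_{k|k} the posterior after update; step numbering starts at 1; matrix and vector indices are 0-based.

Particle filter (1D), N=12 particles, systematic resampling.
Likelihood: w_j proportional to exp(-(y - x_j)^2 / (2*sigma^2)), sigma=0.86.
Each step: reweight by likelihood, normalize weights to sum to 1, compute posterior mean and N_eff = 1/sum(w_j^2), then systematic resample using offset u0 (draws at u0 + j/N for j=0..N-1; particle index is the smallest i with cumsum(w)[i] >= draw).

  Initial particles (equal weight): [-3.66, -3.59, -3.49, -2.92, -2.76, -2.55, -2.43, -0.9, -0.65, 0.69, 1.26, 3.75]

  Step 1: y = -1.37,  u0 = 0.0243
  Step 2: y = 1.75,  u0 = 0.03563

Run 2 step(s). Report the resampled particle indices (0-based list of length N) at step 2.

step 1: w=[0.0094, 0.0116, 0.0156, 0.0642, 0.0882, 0.1271, 0.1524, 0.2805, 0.2294, 0.0185, 0.0030, 0.0000]  mean=-1.6409  Neff=5.4517  idx=[2, 4, 5, 5, 6, 6, 7, 7, 7, 8, 8, 8]
step 2: w=[0.0000, 0.0000, 0.0000, 0.0000, 0.0001, 0.0001, 0.0995, 0.0995, 0.0995, 0.2337, 0.2337, 0.2337]  mean=-0.7251  Neff=5.1659  idx=[6, 7, 8, 8, 9, 9, 10, 10, 10, 11, 11, 11]

resampled_idx = [6, 7, 8, 8, 9, 9, 10, 10, 10, 11, 11, 11]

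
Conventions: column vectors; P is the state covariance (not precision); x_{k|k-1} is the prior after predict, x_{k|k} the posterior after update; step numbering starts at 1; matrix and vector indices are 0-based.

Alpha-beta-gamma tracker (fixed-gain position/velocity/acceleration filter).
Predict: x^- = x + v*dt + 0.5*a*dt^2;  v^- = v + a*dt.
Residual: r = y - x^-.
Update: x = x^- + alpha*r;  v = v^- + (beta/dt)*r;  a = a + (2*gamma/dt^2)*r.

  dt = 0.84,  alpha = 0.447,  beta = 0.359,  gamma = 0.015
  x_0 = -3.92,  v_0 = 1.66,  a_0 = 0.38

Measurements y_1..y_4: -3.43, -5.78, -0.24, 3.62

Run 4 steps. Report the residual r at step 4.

step 1: x_pred=-2.3915  r=-1.0385  x^+=-2.8557  v^+=1.5354  a^+=0.3358
step 2: x_pred=-1.4475  r=-4.3325  x^+=-3.3841  v^+=-0.0341  a^+=0.1516
step 3: x_pred=-3.3593  r=3.1193  x^+=-1.9650  v^+=1.4264  a^+=0.2843
step 4: x_pred=-0.6665  r=4.2865  x^+=1.2496  v^+=3.4971  a^+=0.4665

resid = 4.2865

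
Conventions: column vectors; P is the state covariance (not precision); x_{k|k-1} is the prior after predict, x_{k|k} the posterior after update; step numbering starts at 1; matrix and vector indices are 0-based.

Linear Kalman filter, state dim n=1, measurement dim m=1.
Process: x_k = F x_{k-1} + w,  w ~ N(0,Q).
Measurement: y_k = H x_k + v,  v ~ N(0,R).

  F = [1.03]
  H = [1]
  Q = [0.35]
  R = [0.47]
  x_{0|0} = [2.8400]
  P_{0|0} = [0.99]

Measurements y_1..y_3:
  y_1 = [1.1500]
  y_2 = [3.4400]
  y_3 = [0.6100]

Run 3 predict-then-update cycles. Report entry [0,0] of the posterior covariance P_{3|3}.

P_post[0,0] = 0.2732

step 1: x^-=[2.9252]  P^-=[1.4003]  S=[1.8703]  K=[0.7487]  nu=[-1.7752]  x^+=[1.5961]  P^+=[0.3519]
step 2: x^-=[1.6440]  P^-=[0.7233]  S=[1.1933]  K=[0.6061]  nu=[1.7960]  x^+=[2.7326]  P^+=[0.2849]
step 3: x^-=[2.8146]  P^-=[0.6522]  S=[1.1222]  K=[0.5812]  nu=[-2.2046]  x^+=[1.5333]  P^+=[0.2732]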